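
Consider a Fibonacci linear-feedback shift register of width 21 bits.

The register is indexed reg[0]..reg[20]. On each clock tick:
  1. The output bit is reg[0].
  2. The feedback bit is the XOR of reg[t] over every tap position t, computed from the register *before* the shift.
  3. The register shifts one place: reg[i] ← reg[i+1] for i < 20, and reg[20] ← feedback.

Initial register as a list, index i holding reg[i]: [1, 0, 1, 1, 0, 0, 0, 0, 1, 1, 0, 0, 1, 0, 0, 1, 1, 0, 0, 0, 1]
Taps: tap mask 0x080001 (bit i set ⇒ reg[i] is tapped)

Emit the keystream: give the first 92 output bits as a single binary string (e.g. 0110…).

10110000110010011000111000000111101001010011111111001110100010110011001011000101000111100001

step | reg (before) | out | fb
   0 | 101100001100100110001 | 1 | 1
   1 | 011000011001001100011 | 0 | 1
   2 | 110000110010011000111 | 1 | 0
   3 | 100001100100110001110 | 1 | 0
   4 | 000011001001100011100 | 0 | 0
   5 | 000110010011000111000 | 0 | 0
   6 | 001100100110001110000 | 0 | 0
   7 | 011001001100011100000 | 0 | 0
   8 | 110010011000111000000 | 1 | 1
   9 | 100100110001110000001 | 1 | 1
  10 | 001001100011100000011 | 0 | 1
  11 | 010011000111000000111 | 0 | 1
  12 | 100110001110000001111 | 1 | 0
  13 | 001100011100000011110 | 0 | 1
  14 | 011000111000000111101 | 0 | 0
  15 | 110001110000001111010 | 1 | 0
  16 | 100011100000011110100 | 1 | 1
  17 | 000111000000111101001 | 0 | 0
  18 | 001110000001111010010 | 0 | 1
  19 | 011100000011110100101 | 0 | 0
  20 | 111000000111101001010 | 1 | 0
  21 | 110000001111010010100 | 1 | 1
  22 | 100000011110100101001 | 1 | 1
  23 | 000000111101001010011 | 0 | 1
  24 | 000001111010010100111 | 0 | 1
  25 | 000011110100101001111 | 0 | 1
  26 | 000111101001010011111 | 0 | 1
  27 | 001111010010100111111 | 0 | 1
  28 | 011110100101001111111 | 0 | 1
  29 | 111101001010011111111 | 1 | 0
  30 | 111010010100111111110 | 1 | 0
  31 | 110100101001111111100 | 1 | 1
  32 | 101001010011111111001 | 1 | 1
  33 | 010010100111111110011 | 0 | 1
  34 | 100101001111111100111 | 1 | 0
  35 | 001010011111111001110 | 0 | 1
  36 | 010100111111110011101 | 0 | 0
  37 | 101001111111100111010 | 1 | 0
  38 | 010011111111001110100 | 0 | 0
  39 | 100111111110011101000 | 1 | 1
  40 | 001111111100111010001 | 0 | 0
  41 | 011111111001110100010 | 0 | 1
  42 | 111111110011101000101 | 1 | 1
  43 | 111111100111010001011 | 1 | 0
  44 | 111111001110100010110 | 1 | 0
  45 | 111110011101000101100 | 1 | 1
  46 | 111100111010001011001 | 1 | 1
  47 | 111001110100010110011 | 1 | 0
  48 | 110011101000101100110 | 1 | 0
  49 | 100111010001011001100 | 1 | 1
  50 | 001110100010110011001 | 0 | 0
  51 | 011101000101100110010 | 0 | 1
  52 | 111010001011001100101 | 1 | 1
  53 | 110100010110011001011 | 1 | 0
  54 | 101000101100110010110 | 1 | 0
  55 | 010001011001100101100 | 0 | 0
  56 | 100010110011001011000 | 1 | 1
  57 | 000101100110010110001 | 0 | 0
  58 | 001011001100101100010 | 0 | 1
  59 | 010110011001011000101 | 0 | 0
  60 | 101100110010110001010 | 1 | 0
  61 | 011001100101100010100 | 0 | 0
  62 | 110011001011000101000 | 1 | 1
  63 | 100110010110001010001 | 1 | 1
  64 | 001100101100010100011 | 0 | 1
  65 | 011001011000101000111 | 0 | 1
  66 | 110010110001010001111 | 1 | 0
  67 | 100101100010100011110 | 1 | 0
  68 | 001011000101000111100 | 0 | 0
  69 | 010110001010001111000 | 0 | 0
  70 | 101100010100011110000 | 1 | 1
  71 | 011000101000111100001 | 0 | 0
  72 | 110001010001111000010 | 1 | 0
  73 | 100010100011110000100 | 1 | 1
  74 | 000101000111100001001 | 0 | 0
  75 | 001010001111000010010 | 0 | 1
  76 | 010100011110000100101 | 0 | 0
  77 | 101000111100001001010 | 1 | 0
  78 | 010001111000010010100 | 0 | 0
  79 | 100011110000100101000 | 1 | 1
  80 | 000111100001001010001 | 0 | 0
  81 | 001111000010010100010 | 0 | 1
  82 | 011110000100101000101 | 0 | 0
  83 | 111100001001010001010 | 1 | 0
  84 | 111000010010100010100 | 1 | 1
  85 | 110000100101000101001 | 1 | 1
  86 | 100001001010001010011 | 1 | 0
  87 | 000010010100010100110 | 0 | 1
  88 | 000100101000101001101 | 0 | 0
  89 | 001001010001010011010 | 0 | 1
  90 | 010010100010100110101 | 0 | 0
  91 | 100101000101001101010 | 1 | 0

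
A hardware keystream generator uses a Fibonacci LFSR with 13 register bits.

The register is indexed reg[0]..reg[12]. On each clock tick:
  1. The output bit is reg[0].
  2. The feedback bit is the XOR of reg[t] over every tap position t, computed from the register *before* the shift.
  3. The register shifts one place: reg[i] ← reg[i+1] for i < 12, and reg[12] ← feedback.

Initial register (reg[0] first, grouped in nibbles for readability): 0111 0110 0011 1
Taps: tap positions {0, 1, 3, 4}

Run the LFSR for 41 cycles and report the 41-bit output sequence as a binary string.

01110110001110100100000111000110100000001

k : reg_k → out_k, fb_k
0: 0111011000111 → 0, fb=0
1: 1110110001110 → 1, fb=1
2: 1101100011101 → 1, fb=0
3: 1011000111010 → 1, fb=0
4: 0110001110100 → 0, fb=1
5: 1100011101001 → 1, fb=0
6: 1000111010010 → 1, fb=0
7: 0001110100100 → 0, fb=0
8: 0011101001000 → 0, fb=0
9: 0111010010000 → 0, fb=0
10: 1110100100000 → 1, fb=1
11: 1101001000001 → 1, fb=1
12: 1010010000011 → 1, fb=1
13: 0100100000111 → 0, fb=0
14: 1001000001110 → 1, fb=0
15: 0010000011100 → 0, fb=0
16: 0100000111000 → 0, fb=1
17: 1000001110001 → 1, fb=1
18: 0000011100011 → 0, fb=0
19: 0000111000110 → 0, fb=1
20: 0001110001101 → 0, fb=0
21: 0011100011010 → 0, fb=0
22: 0111000110100 → 0, fb=0
23: 1110001101000 → 1, fb=0
24: 1100011010000 → 1, fb=0
25: 1000110100000 → 1, fb=0
26: 0001101000000 → 0, fb=0
27: 0011010000000 → 0, fb=1
28: 0110100000001 → 0, fb=0
29: 1101000000010 → 1, fb=1
30: 1010000000101 → 1, fb=1
31: 0100000001011 → 0, fb=1
32: 1000000010111 → 1, fb=1
33: 0000000101111 → 0, fb=0
34: 0000001011110 → 0, fb=0
35: 0000010111100 → 0, fb=0
36: 0000101111000 → 0, fb=1
37: 0001011110001 → 0, fb=1
38: 0010111100011 → 0, fb=1
39: 0101111000111 → 0, fb=1
40: 1011110001111 → 1, fb=1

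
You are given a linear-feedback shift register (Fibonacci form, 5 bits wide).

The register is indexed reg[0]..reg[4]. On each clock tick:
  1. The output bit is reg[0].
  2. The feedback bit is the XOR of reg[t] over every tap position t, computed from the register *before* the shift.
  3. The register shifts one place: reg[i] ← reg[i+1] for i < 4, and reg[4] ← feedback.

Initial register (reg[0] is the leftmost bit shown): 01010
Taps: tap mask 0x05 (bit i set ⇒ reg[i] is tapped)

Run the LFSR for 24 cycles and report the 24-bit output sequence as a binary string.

010100001001011001111100

k : reg_k → out_k, fb_k
0: 01010 → 0, fb=0
1: 10100 → 1, fb=0
2: 01000 → 0, fb=0
3: 10000 → 1, fb=1
4: 00001 → 0, fb=0
5: 00010 → 0, fb=0
6: 00100 → 0, fb=1
7: 01001 → 0, fb=0
8: 10010 → 1, fb=1
9: 00101 → 0, fb=1
10: 01011 → 0, fb=0
11: 10110 → 1, fb=0
12: 01100 → 0, fb=1
13: 11001 → 1, fb=1
14: 10011 → 1, fb=1
15: 00111 → 0, fb=1
16: 01111 → 0, fb=1
17: 11111 → 1, fb=0
18: 11110 → 1, fb=0
19: 11100 → 1, fb=0
20: 11000 → 1, fb=1
21: 10001 → 1, fb=1
22: 00011 → 0, fb=0
23: 00110 → 0, fb=1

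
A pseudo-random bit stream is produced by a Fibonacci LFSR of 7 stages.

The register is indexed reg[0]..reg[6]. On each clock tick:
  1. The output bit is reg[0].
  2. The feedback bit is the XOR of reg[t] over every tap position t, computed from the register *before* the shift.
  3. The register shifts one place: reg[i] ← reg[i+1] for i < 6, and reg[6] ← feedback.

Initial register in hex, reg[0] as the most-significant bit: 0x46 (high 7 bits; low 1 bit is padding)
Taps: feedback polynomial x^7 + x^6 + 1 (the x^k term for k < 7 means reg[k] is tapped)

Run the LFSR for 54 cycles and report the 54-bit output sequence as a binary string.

010001110000101111100101011100110100010011110001010000

tick  register→output (feedback)
  0  0100011→0 (1)
  1  1000111→1 (0)
  2  0001110→0 (0)
  3  0011100→0 (0)
  4  0111000→0 (0)
  5  1110000→1 (1)
  6  1100001→1 (0)
  7  1000010→1 (1)
  8  0000101→0 (1)
  9  0001011→0 (1)
 10  0010111→0 (1)
 11  0101111→0 (1)
 12  1011111→1 (0)
 13  0111110→0 (0)
 14  1111100→1 (1)
 15  1111001→1 (0)
 16  1110010→1 (1)
 17  1100101→1 (0)
 18  1001010→1 (1)
 19  0010101→0 (1)
 20  0101011→0 (1)
 21  1010111→1 (0)
 22  0101110→0 (0)
 23  1011100→1 (1)
 24  0111001→0 (1)
 25  1110011→1 (0)
 26  1100110→1 (1)
 27  1001101→1 (0)
 28  0011010→0 (0)
 29  0110100→0 (0)
 30  1101000→1 (1)
 31  1010001→1 (0)
 32  0100010→0 (0)
 33  1000100→1 (1)
 34  0001001→0 (1)
 35  0010011→0 (1)
 36  0100111→0 (1)
 37  1001111→1 (0)
 38  0011110→0 (0)
 39  0111100→0 (0)
 40  1111000→1 (1)
 41  1110001→1 (0)
 42  1100010→1 (1)
 43  1000101→1 (0)
 44  0001010→0 (0)
 45  0010100→0 (0)
 46  0101000→0 (0)
 47  1010000→1 (1)
 48  0100001→0 (1)
 49  1000011→1 (0)
 50  0000110→0 (0)
 51  0001100→0 (0)
 52  0011000→0 (0)
 53  0110000→0 (0)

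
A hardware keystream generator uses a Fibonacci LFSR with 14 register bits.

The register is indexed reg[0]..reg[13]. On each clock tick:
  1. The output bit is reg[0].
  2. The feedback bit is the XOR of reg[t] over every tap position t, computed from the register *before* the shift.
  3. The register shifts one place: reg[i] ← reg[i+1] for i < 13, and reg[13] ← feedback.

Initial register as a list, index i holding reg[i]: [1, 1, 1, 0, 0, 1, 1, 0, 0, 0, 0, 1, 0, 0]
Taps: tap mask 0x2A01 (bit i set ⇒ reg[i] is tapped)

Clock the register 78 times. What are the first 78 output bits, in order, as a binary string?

step | reg (before) | out | fb
   0 | 11100110000100 | 1 | 0
   1 | 11001100001000 | 1 | 1
   2 | 10011000010001 | 1 | 1
   3 | 00110000100011 | 0 | 1
   4 | 01100001000111 | 0 | 0
   5 | 11000010001110 | 1 | 0
   6 | 10000100011100 | 1 | 1
   7 | 00001000111001 | 0 | 0
   8 | 00010001110010 | 0 | 1
   9 | 00100011100101 | 0 | 0
  10 | 01000111001010 | 0 | 0
  11 | 10001110010100 | 1 | 1
  12 | 00011100101001 | 0 | 1
  13 | 00111001010011 | 0 | 0
  14 | 01110010100110 | 0 | 1
  15 | 11100101001101 | 1 | 1
  16 | 11001010011011 | 1 | 1
  17 | 10010100110111 | 1 | 0
  18 | 00101001101110 | 0 | 1
  19 | 01010011011101 | 0 | 1
  20 | 10100110111011 | 1 | 1
  21 | 01001101110111 | 0 | 1
  22 | 10011011101111 | 1 | 1
  23 | 00110111011111 | 0 | 1
  24 | 01101110111111 | 0 | 1
  25 | 11011101111111 | 1 | 0
  26 | 10111011111110 | 1 | 1
  27 | 01110111111101 | 0 | 1
  28 | 11101111111011 | 1 | 1
  29 | 11011111110111 | 1 | 0
  30 | 10111111101110 | 1 | 0
  31 | 01111111011100 | 0 | 0
  32 | 11111110111000 | 1 | 0
  33 | 11111101110000 | 1 | 0
  34 | 11111011100000 | 1 | 1
  35 | 11110111000001 | 1 | 0
  36 | 11101110000010 | 1 | 1
  37 | 11011100000101 | 1 | 1
  38 | 10111000001011 | 1 | 0
  39 | 01110000010110 | 0 | 0
  40 | 11100000101100 | 1 | 0
  41 | 11000001011000 | 1 | 0
  42 | 10000010110000 | 1 | 0
  43 | 00000101100000 | 0 | 0
  44 | 00001011000000 | 0 | 0
  45 | 00010110000000 | 0 | 0
  46 | 00101100000000 | 0 | 0
  47 | 01011000000000 | 0 | 0
  48 | 10110000000000 | 1 | 1
  49 | 01100000000001 | 0 | 1
  50 | 11000000000011 | 1 | 0
  51 | 10000000000110 | 1 | 0
  52 | 00000000001100 | 0 | 1
  53 | 00000000011001 | 0 | 0
  54 | 00000000110010 | 0 | 1
  55 | 00000001100101 | 0 | 0
  56 | 00000011001010 | 0 | 0
  57 | 00000110010100 | 0 | 0
  58 | 00001100101000 | 0 | 0
  59 | 00011001010000 | 0 | 1
  60 | 00110010100001 | 0 | 1
  61 | 01100101000011 | 0 | 1
  62 | 11001010000111 | 1 | 1
  63 | 10010100001111 | 1 | 1
  64 | 00101000011111 | 0 | 1
  65 | 01010000111111 | 0 | 1
  66 | 10100001111111 | 1 | 0
  67 | 01000011111110 | 0 | 0
  68 | 10000111111100 | 1 | 1
  69 | 00001111111001 | 0 | 0
  70 | 00011111110010 | 0 | 1
  71 | 00111111100101 | 0 | 0
  72 | 01111111001010 | 0 | 0
  73 | 11111110010100 | 1 | 1
  74 | 11111100101001 | 1 | 0
  75 | 11111001010010 | 1 | 0
  76 | 11110010100100 | 1 | 0
  77 | 11100101001000 | 1 | 1

111001100001000111001010011011101111111011100000101100000000001100101000011111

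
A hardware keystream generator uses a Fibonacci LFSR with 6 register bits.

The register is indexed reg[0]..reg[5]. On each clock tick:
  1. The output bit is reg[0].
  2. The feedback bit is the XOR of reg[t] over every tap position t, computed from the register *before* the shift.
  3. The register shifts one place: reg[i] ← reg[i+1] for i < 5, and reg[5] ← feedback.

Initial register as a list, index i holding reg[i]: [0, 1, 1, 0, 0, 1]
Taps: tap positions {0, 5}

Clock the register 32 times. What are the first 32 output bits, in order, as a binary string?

k : reg_k → out_k, fb_k
0: 011001 → 0, fb=1
1: 110011 → 1, fb=0
2: 100110 → 1, fb=1
3: 001101 → 0, fb=1
4: 011011 → 0, fb=1
5: 110111 → 1, fb=0
6: 101110 → 1, fb=1
7: 011101 → 0, fb=1
8: 111011 → 1, fb=0
9: 110110 → 1, fb=1
10: 101101 → 1, fb=0
11: 011010 → 0, fb=0
12: 110100 → 1, fb=1
13: 101001 → 1, fb=0
14: 010010 → 0, fb=0
15: 100100 → 1, fb=1
16: 001001 → 0, fb=1
17: 010011 → 0, fb=1
18: 100111 → 1, fb=0
19: 001110 → 0, fb=0
20: 011100 → 0, fb=0
21: 111000 → 1, fb=1
22: 110001 → 1, fb=0
23: 100010 → 1, fb=1
24: 000101 → 0, fb=1
25: 001011 → 0, fb=1
26: 010111 → 0, fb=1
27: 101111 → 1, fb=0
28: 011110 → 0, fb=0
29: 111100 → 1, fb=1
30: 111001 → 1, fb=0
31: 110010 → 1, fb=1

01100110111011010010011100010111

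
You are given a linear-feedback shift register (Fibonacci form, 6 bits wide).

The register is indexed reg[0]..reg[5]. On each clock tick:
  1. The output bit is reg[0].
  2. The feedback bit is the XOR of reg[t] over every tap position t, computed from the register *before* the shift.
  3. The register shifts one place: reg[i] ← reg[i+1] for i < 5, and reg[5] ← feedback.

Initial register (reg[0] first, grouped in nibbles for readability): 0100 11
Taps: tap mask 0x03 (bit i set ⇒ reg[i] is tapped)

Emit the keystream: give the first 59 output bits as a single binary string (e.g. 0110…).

k : reg_k → out_k, fb_k
0: 010011 → 0, fb=1
1: 100111 → 1, fb=1
2: 001111 → 0, fb=0
3: 011110 → 0, fb=1
4: 111101 → 1, fb=0
5: 111010 → 1, fb=0
6: 110100 → 1, fb=0
7: 101000 → 1, fb=1
8: 010001 → 0, fb=1
9: 100011 → 1, fb=1
10: 000111 → 0, fb=0
11: 001110 → 0, fb=0
12: 011100 → 0, fb=1
13: 111001 → 1, fb=0
14: 110010 → 1, fb=0
15: 100100 → 1, fb=1
16: 001001 → 0, fb=0
17: 010010 → 0, fb=1
18: 100101 → 1, fb=1
19: 001011 → 0, fb=0
20: 010110 → 0, fb=1
21: 101101 → 1, fb=1
22: 011011 → 0, fb=1
23: 110111 → 1, fb=0
24: 101110 → 1, fb=1
25: 011101 → 0, fb=1
26: 111011 → 1, fb=0
27: 110110 → 1, fb=0
28: 101100 → 1, fb=1
29: 011001 → 0, fb=1
30: 110011 → 1, fb=0
31: 100110 → 1, fb=1
32: 001101 → 0, fb=0
33: 011010 → 0, fb=1
34: 110101 → 1, fb=0
35: 101010 → 1, fb=1
36: 010101 → 0, fb=1
37: 101011 → 1, fb=1
38: 010111 → 0, fb=1
39: 101111 → 1, fb=1
40: 011111 → 0, fb=1
41: 111111 → 1, fb=0
42: 111110 → 1, fb=0
43: 111100 → 1, fb=0
44: 111000 → 1, fb=0
45: 110000 → 1, fb=0
46: 100000 → 1, fb=1
47: 000001 → 0, fb=0
48: 000010 → 0, fb=0
49: 000100 → 0, fb=0
50: 001000 → 0, fb=0
51: 010000 → 0, fb=1
52: 100001 → 1, fb=1
53: 000011 → 0, fb=0
54: 000110 → 0, fb=0
55: 001100 → 0, fb=0
56: 011000 → 0, fb=1
57: 110001 → 1, fb=0
58: 100010 → 1, fb=1

01001111010001110010010110111011001101010111111000001000011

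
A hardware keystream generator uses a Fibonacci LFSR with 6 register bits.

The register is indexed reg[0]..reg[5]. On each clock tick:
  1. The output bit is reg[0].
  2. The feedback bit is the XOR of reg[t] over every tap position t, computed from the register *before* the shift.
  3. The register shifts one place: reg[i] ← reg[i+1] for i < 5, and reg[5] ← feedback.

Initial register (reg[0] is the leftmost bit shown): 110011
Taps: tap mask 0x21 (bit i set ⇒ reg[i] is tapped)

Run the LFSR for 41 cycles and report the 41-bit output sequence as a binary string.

11001101110110100100111000101111001010001

step | reg (before) | out | fb
   0 | 110011 | 1 | 0
   1 | 100110 | 1 | 1
   2 | 001101 | 0 | 1
   3 | 011011 | 0 | 1
   4 | 110111 | 1 | 0
   5 | 101110 | 1 | 1
   6 | 011101 | 0 | 1
   7 | 111011 | 1 | 0
   8 | 110110 | 1 | 1
   9 | 101101 | 1 | 0
  10 | 011010 | 0 | 0
  11 | 110100 | 1 | 1
  12 | 101001 | 1 | 0
  13 | 010010 | 0 | 0
  14 | 100100 | 1 | 1
  15 | 001001 | 0 | 1
  16 | 010011 | 0 | 1
  17 | 100111 | 1 | 0
  18 | 001110 | 0 | 0
  19 | 011100 | 0 | 0
  20 | 111000 | 1 | 1
  21 | 110001 | 1 | 0
  22 | 100010 | 1 | 1
  23 | 000101 | 0 | 1
  24 | 001011 | 0 | 1
  25 | 010111 | 0 | 1
  26 | 101111 | 1 | 0
  27 | 011110 | 0 | 0
  28 | 111100 | 1 | 1
  29 | 111001 | 1 | 0
  30 | 110010 | 1 | 1
  31 | 100101 | 1 | 0
  32 | 001010 | 0 | 0
  33 | 010100 | 0 | 0
  34 | 101000 | 1 | 1
  35 | 010001 | 0 | 1
  36 | 100011 | 1 | 0
  37 | 000110 | 0 | 0
  38 | 001100 | 0 | 0
  39 | 011000 | 0 | 0
  40 | 110000 | 1 | 1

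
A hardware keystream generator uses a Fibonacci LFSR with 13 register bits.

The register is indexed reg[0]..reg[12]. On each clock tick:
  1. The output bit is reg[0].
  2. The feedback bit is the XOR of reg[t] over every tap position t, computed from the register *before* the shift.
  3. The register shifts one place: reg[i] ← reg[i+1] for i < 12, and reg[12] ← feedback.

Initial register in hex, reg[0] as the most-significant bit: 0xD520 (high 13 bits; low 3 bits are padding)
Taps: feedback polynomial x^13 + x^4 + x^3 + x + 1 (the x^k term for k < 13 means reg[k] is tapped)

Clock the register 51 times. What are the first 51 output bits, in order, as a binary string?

tick  register→output (feedback)
  0  1101010100100→1 (1)
  1  1010101001001→1 (0)
  2  0101010010010→0 (0)
  3  1010100100100→1 (0)
  4  0101001001000→0 (0)
  5  1010010010000→1 (1)
  6  0100100100001→0 (0)
  7  1001001000010→1 (0)
  8  0010010000100→0 (0)
  9  0100100001000→0 (0)
 10  1001000010000→1 (0)
 11  0010000100000→0 (0)
 12  0100001000000→0 (1)
 13  1000010000001→1 (1)
 14  0000100000011→0 (1)
 15  0001000000111→0 (1)
 16  0010000001111→0 (0)
 17  0100000011110→0 (1)
 18  1000000111101→1 (1)
 19  0000001111011→0 (0)
 20  0000011110110→0 (0)
 21  0000111101100→0 (1)
 22  0001111011001→0 (0)
 23  0011110110010→0 (0)
 24  0111101100100→0 (1)
 25  1111011001001→1 (1)
 26  1110110010011→1 (1)
 27  1101100100111→1 (0)
 28  1011001001110→1 (0)
 29  0110010011100→0 (1)
 30  1100100111001→1 (1)
 31  1001001110011→1 (0)
 32  0010011100110→0 (0)
 33  0100111001100→0 (0)
 34  1001110011000→1 (1)
 35  0011100110001→0 (0)
 36  0111001100010→0 (0)
 37  1110011000100→1 (0)
 38  1100110001000→1 (1)
 39  1001100010001→1 (1)
 40  0011000100011→0 (1)
 41  0110001000111→0 (1)
 42  1100010001111→1 (0)
 43  1000100011110→1 (0)
 44  0001000111100→0 (1)
 45  0010001111001→0 (0)
 46  0100011110010→0 (1)
 47  1000111100101→1 (0)
 48  0001111001010→0 (0)
 49  0011110010100→0 (0)
 50  0111100101000→0 (1)

110101010010010000100000011110110010011100110001000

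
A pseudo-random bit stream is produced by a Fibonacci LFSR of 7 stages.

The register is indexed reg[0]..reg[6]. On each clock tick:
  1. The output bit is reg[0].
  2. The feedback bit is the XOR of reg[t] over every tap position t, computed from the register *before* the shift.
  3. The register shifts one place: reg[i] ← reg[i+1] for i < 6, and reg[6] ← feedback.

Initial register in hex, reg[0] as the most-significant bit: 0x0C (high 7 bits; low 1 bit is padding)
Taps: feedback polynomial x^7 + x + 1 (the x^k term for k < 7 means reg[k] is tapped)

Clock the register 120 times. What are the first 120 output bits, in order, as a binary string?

000011000010100011110010001011001110101001111101000011100010010011011010110111101100011010010111011100110010101011111110

k : reg_k → out_k, fb_k
0: 0000110 → 0, fb=0
1: 0001100 → 0, fb=0
2: 0011000 → 0, fb=0
3: 0110000 → 0, fb=1
4: 1100001 → 1, fb=0
5: 1000010 → 1, fb=1
6: 0000101 → 0, fb=0
7: 0001010 → 0, fb=0
8: 0010100 → 0, fb=0
9: 0101000 → 0, fb=1
10: 1010001 → 1, fb=1
11: 0100011 → 0, fb=1
12: 1000111 → 1, fb=1
13: 0001111 → 0, fb=0
14: 0011110 → 0, fb=0
15: 0111100 → 0, fb=1
16: 1111001 → 1, fb=0
17: 1110010 → 1, fb=0
18: 1100100 → 1, fb=0
19: 1001000 → 1, fb=1
20: 0010001 → 0, fb=0
21: 0100010 → 0, fb=1
22: 1000101 → 1, fb=1
23: 0001011 → 0, fb=0
24: 0010110 → 0, fb=0
25: 0101100 → 0, fb=1
26: 1011001 → 1, fb=1
27: 0110011 → 0, fb=1
28: 1100111 → 1, fb=0
29: 1001110 → 1, fb=1
30: 0011101 → 0, fb=0
31: 0111010 → 0, fb=1
32: 1110101 → 1, fb=0
33: 1101010 → 1, fb=0
34: 1010100 → 1, fb=1
35: 0101001 → 0, fb=1
36: 1010011 → 1, fb=1
37: 0100111 → 0, fb=1
38: 1001111 → 1, fb=1
39: 0011111 → 0, fb=0
40: 0111110 → 0, fb=1
41: 1111101 → 1, fb=0
42: 1111010 → 1, fb=0
43: 1110100 → 1, fb=0
44: 1101000 → 1, fb=0
45: 1010000 → 1, fb=1
46: 0100001 → 0, fb=1
47: 1000011 → 1, fb=1
48: 0000111 → 0, fb=0
49: 0001110 → 0, fb=0
50: 0011100 → 0, fb=0
51: 0111000 → 0, fb=1
52: 1110001 → 1, fb=0
53: 1100010 → 1, fb=0
54: 1000100 → 1, fb=1
55: 0001001 → 0, fb=0
56: 0010010 → 0, fb=0
57: 0100100 → 0, fb=1
58: 1001001 → 1, fb=1
59: 0010011 → 0, fb=0
60: 0100110 → 0, fb=1
61: 1001101 → 1, fb=1
62: 0011011 → 0, fb=0
63: 0110110 → 0, fb=1
64: 1101101 → 1, fb=0
65: 1011010 → 1, fb=1
66: 0110101 → 0, fb=1
67: 1101011 → 1, fb=0
68: 1010110 → 1, fb=1
69: 0101101 → 0, fb=1
70: 1011011 → 1, fb=1
71: 0110111 → 0, fb=1
72: 1101111 → 1, fb=0
73: 1011110 → 1, fb=1
74: 0111101 → 0, fb=1
75: 1111011 → 1, fb=0
76: 1110110 → 1, fb=0
77: 1101100 → 1, fb=0
78: 1011000 → 1, fb=1
79: 0110001 → 0, fb=1
80: 1100011 → 1, fb=0
81: 1000110 → 1, fb=1
82: 0001101 → 0, fb=0
83: 0011010 → 0, fb=0
84: 0110100 → 0, fb=1
85: 1101001 → 1, fb=0
86: 1010010 → 1, fb=1
87: 0100101 → 0, fb=1
88: 1001011 → 1, fb=1
89: 0010111 → 0, fb=0
90: 0101110 → 0, fb=1
91: 1011101 → 1, fb=1
92: 0111011 → 0, fb=1
93: 1110111 → 1, fb=0
94: 1101110 → 1, fb=0
95: 1011100 → 1, fb=1
96: 0111001 → 0, fb=1
97: 1110011 → 1, fb=0
98: 1100110 → 1, fb=0
99: 1001100 → 1, fb=1
100: 0011001 → 0, fb=0
101: 0110010 → 0, fb=1
102: 1100101 → 1, fb=0
103: 1001010 → 1, fb=1
104: 0010101 → 0, fb=0
105: 0101010 → 0, fb=1
106: 1010101 → 1, fb=1
107: 0101011 → 0, fb=1
108: 1010111 → 1, fb=1
109: 0101111 → 0, fb=1
110: 1011111 → 1, fb=1
111: 0111111 → 0, fb=1
112: 1111111 → 1, fb=0
113: 1111110 → 1, fb=0
114: 1111100 → 1, fb=0
115: 1111000 → 1, fb=0
116: 1110000 → 1, fb=0
117: 1100000 → 1, fb=0
118: 1000000 → 1, fb=1
119: 0000001 → 0, fb=0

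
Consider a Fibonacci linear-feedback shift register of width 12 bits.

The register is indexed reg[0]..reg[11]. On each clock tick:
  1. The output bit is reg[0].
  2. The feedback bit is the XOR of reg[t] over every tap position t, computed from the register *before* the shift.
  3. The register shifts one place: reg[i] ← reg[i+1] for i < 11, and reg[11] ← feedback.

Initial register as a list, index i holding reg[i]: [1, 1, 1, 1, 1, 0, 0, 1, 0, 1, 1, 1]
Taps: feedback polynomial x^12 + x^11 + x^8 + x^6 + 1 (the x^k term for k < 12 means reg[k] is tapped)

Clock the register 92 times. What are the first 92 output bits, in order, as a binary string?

11111001011101100011011101110001001111111110001110001111010111111010000110111010011001111000

step | reg (before) | out | fb
   0 | 111110010111 | 1 | 0
   1 | 111100101110 | 1 | 1
   2 | 111001011101 | 1 | 1
   3 | 110010111011 | 1 | 0
   4 | 100101110110 | 1 | 0
   5 | 001011101100 | 0 | 0
   6 | 010111011000 | 0 | 1
   7 | 101110110001 | 1 | 1
   8 | 011101100011 | 0 | 0
   9 | 111011000110 | 1 | 1
  10 | 110110001101 | 1 | 1
  11 | 101100011011 | 1 | 1
  12 | 011000110111 | 0 | 0
  13 | 110001101110 | 1 | 1
  14 | 100011011101 | 1 | 1
  15 | 000110111011 | 0 | 1
  16 | 001101110111 | 0 | 0
  17 | 011011101110 | 0 | 0
  18 | 110111011100 | 1 | 0
  19 | 101110111000 | 1 | 1
  20 | 011101110001 | 0 | 0
  21 | 111011100010 | 1 | 0
  22 | 110111000100 | 1 | 1
  23 | 101110001001 | 1 | 1
  24 | 011100010011 | 0 | 1
  25 | 111000100111 | 1 | 1
  26 | 110001001111 | 1 | 1
  27 | 100010011111 | 1 | 1
  28 | 000100111111 | 0 | 1
  29 | 001001111111 | 0 | 1
  30 | 010011111111 | 0 | 1
  31 | 100111111111 | 1 | 0
  32 | 001111111110 | 0 | 0
  33 | 011111111100 | 0 | 0
  34 | 111111111000 | 1 | 1
  35 | 111111110001 | 1 | 1
  36 | 111111100011 | 1 | 1
  37 | 111111000111 | 1 | 0
  38 | 111110001110 | 1 | 0
  39 | 111100011100 | 1 | 0
  40 | 111000111000 | 1 | 1
  41 | 110001110001 | 1 | 1
  42 | 100011100011 | 1 | 1
  43 | 000111000111 | 0 | 1
  44 | 001110001111 | 0 | 0
  45 | 011100011110 | 0 | 1
  46 | 111000111101 | 1 | 0
  47 | 110001111010 | 1 | 1
  48 | 100011110101 | 1 | 1
  49 | 000111101011 | 0 | 1
  50 | 001111010111 | 0 | 1
  51 | 011110101111 | 0 | 1
  52 | 111101011111 | 1 | 1
  53 | 111010111111 | 1 | 0
  54 | 110101111110 | 1 | 1
  55 | 101011111101 | 1 | 0
  56 | 010111111010 | 0 | 0
  57 | 101111110100 | 1 | 0
  58 | 011111101000 | 0 | 0
  59 | 111111010000 | 1 | 1
  60 | 111110100001 | 1 | 1
  61 | 111101000011 | 1 | 0
  62 | 111010000110 | 1 | 1
  63 | 110100001101 | 1 | 1
  64 | 101000011011 | 1 | 1
  65 | 010000110111 | 0 | 0
  66 | 100001101110 | 1 | 1
  67 | 000011011101 | 0 | 0
  68 | 000110111010 | 0 | 0
  69 | 001101110100 | 0 | 1
  70 | 011011101001 | 0 | 1
  71 | 110111010011 | 1 | 0
  72 | 101110100110 | 1 | 0
  73 | 011101001100 | 0 | 1
  74 | 111010011001 | 1 | 1
  75 | 110100110011 | 1 | 1
  76 | 101001100111 | 1 | 1
  77 | 010011001111 | 0 | 0
  78 | 100110011110 | 1 | 0
  79 | 001100111100 | 0 | 0
  80 | 011001111000 | 0 | 0
  81 | 110011110000 | 1 | 0
  82 | 100111100000 | 1 | 0
  83 | 001111000000 | 0 | 0
  84 | 011110000000 | 0 | 0
  85 | 111100000000 | 1 | 1
  86 | 111000000001 | 1 | 0
  87 | 110000000010 | 1 | 1
  88 | 100000000101 | 1 | 0
  89 | 000000001010 | 0 | 1
  90 | 000000010101 | 0 | 1
  91 | 000000101011 | 0 | 1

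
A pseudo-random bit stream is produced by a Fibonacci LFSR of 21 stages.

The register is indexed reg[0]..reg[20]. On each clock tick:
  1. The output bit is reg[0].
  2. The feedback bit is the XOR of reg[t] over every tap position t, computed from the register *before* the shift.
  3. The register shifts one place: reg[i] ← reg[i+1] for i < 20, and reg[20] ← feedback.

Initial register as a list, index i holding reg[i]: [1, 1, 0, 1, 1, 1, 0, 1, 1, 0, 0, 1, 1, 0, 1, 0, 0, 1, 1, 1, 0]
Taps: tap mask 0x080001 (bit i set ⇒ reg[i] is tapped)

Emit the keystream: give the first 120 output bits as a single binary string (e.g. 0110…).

k : reg_k → out_k, fb_k
0: 110111011001101001110 → 1, fb=0
1: 101110110011010011100 → 1, fb=1
2: 011101100110100111001 → 0, fb=0
3: 111011001101001110010 → 1, fb=0
4: 110110011010011100100 → 1, fb=1
5: 101100110100111001001 → 1, fb=1
6: 011001101001110010011 → 0, fb=1
7: 110011010011100100111 → 1, fb=0
8: 100110100111001001110 → 1, fb=0
9: 001101001110010011100 → 0, fb=0
10: 011010011100100111000 → 0, fb=0
11: 110100111001001110000 → 1, fb=1
12: 101001110010011100001 → 1, fb=1
13: 010011100100111000011 → 0, fb=1
14: 100111001001110000111 → 1, fb=0
15: 001110010011100001110 → 0, fb=1
16: 011100100111000011101 → 0, fb=0
17: 111001001110000111010 → 1, fb=0
18: 110010011100001110100 → 1, fb=1
19: 100100111000011101001 → 1, fb=1
20: 001001110000111010011 → 0, fb=1
21: 010011100001110100111 → 0, fb=1
22: 100111000011101001111 → 1, fb=0
23: 001110000111010011110 → 0, fb=1
24: 011100001110100111101 → 0, fb=0
25: 111000011101001111010 → 1, fb=0
26: 110000111010011110100 → 1, fb=1
27: 100001110100111101001 → 1, fb=1
28: 000011101001111010011 → 0, fb=1
29: 000111010011110100111 → 0, fb=1
30: 001110100111101001111 → 0, fb=1
31: 011101001111010011111 → 0, fb=1
32: 111010011110100111111 → 1, fb=0
33: 110100111101001111110 → 1, fb=0
34: 101001111010011111100 → 1, fb=1
35: 010011110100111111001 → 0, fb=0
36: 100111101001111110010 → 1, fb=0
37: 001111010011111100100 → 0, fb=0
38: 011110100111111001000 → 0, fb=0
39: 111101001111110010000 → 1, fb=1
40: 111010011111100100001 → 1, fb=1
41: 110100111111001000011 → 1, fb=0
42: 101001111110010000110 → 1, fb=0
43: 010011111100100001100 → 0, fb=0
44: 100111111001000011000 → 1, fb=1
45: 001111110010000110001 → 0, fb=0
46: 011111100100001100010 → 0, fb=1
47: 111111001000011000101 → 1, fb=1
48: 111110010000110001011 → 1, fb=0
49: 111100100001100010110 → 1, fb=0
50: 111001000011000101100 → 1, fb=1
51: 110010000110001011001 → 1, fb=1
52: 100100001100010110011 → 1, fb=0
53: 001000011000101100110 → 0, fb=1
54: 010000110001011001101 → 0, fb=0
55: 100001100010110011010 → 1, fb=0
56: 000011000101100110100 → 0, fb=0
57: 000110001011001101000 → 0, fb=0
58: 001100010110011010000 → 0, fb=0
59: 011000101100110100000 → 0, fb=0
60: 110001011001101000000 → 1, fb=1
61: 100010110011010000001 → 1, fb=1
62: 000101100110100000011 → 0, fb=1
63: 001011001101000000111 → 0, fb=1
64: 010110011010000001111 → 0, fb=1
65: 101100110100000011111 → 1, fb=0
66: 011001101000000111110 → 0, fb=1
67: 110011010000001111101 → 1, fb=1
68: 100110100000011111011 → 1, fb=0
69: 001101000000111110110 → 0, fb=1
70: 011010000001111101101 → 0, fb=0
71: 110100000011111011010 → 1, fb=0
72: 101000000111110110100 → 1, fb=1
73: 010000001111101101001 → 0, fb=0
74: 100000011111011010010 → 1, fb=0
75: 000000111110110100100 → 0, fb=0
76: 000001111101101001000 → 0, fb=0
77: 000011111011010010000 → 0, fb=0
78: 000111110110100100000 → 0, fb=0
79: 001111101101001000000 → 0, fb=0
80: 011111011010010000000 → 0, fb=0
81: 111110110100100000000 → 1, fb=1
82: 111101101001000000001 → 1, fb=1
83: 111011010010000000011 → 1, fb=0
84: 110110100100000000110 → 1, fb=0
85: 101101001000000001100 → 1, fb=1
86: 011010010000000011001 → 0, fb=0
87: 110100100000000110010 → 1, fb=0
88: 101001000000001100100 → 1, fb=1
89: 010010000000011001001 → 0, fb=0
90: 100100000000110010010 → 1, fb=0
91: 001000000001100100100 → 0, fb=0
92: 010000000011001001000 → 0, fb=0
93: 100000000110010010000 → 1, fb=1
94: 000000001100100100001 → 0, fb=0
95: 000000011001001000010 → 0, fb=1
96: 000000110010010000101 → 0, fb=0
97: 000001100100100001010 → 0, fb=1
98: 000011001001000010101 → 0, fb=0
99: 000110010010000101010 → 0, fb=1
100: 001100100100001010101 → 0, fb=0
101: 011001001000010101010 → 0, fb=1
102: 110010010000101010101 → 1, fb=1
103: 100100100001010101011 → 1, fb=0
104: 001001000010101010110 → 0, fb=1
105: 010010000101010101101 → 0, fb=0
106: 100100001010101011010 → 1, fb=0
107: 001000010101010110100 → 0, fb=0
108: 010000101010101101000 → 0, fb=0
109: 100001010101011010000 → 1, fb=1
110: 000010101010110100001 → 0, fb=0
111: 000101010101101000010 → 0, fb=1
112: 001010101011010000101 → 0, fb=0
113: 010101010110100001010 → 0, fb=1
114: 101010101101000010101 → 1, fb=1
115: 010101011010000101011 → 0, fb=1
116: 101010110100001010111 → 1, fb=0
117: 010101101000010101110 → 0, fb=1
118: 101011010000101011101 → 1, fb=1
119: 010110100001010111011 → 0, fb=1

110111011001101001110010011100001110100111101001111110010000110001011001101000000111110110100100000000110010010000101010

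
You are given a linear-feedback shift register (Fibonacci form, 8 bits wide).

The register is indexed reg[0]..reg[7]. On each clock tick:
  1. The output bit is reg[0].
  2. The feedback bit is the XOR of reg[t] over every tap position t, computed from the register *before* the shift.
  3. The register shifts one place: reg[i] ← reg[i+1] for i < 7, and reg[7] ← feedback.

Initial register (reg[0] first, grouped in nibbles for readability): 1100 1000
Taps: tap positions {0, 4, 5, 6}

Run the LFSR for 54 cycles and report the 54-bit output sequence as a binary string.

k : reg_k → out_k, fb_k
0: 11001000 → 1, fb=0
1: 10010000 → 1, fb=1
2: 00100001 → 0, fb=0
3: 01000010 → 0, fb=1
4: 10000101 → 1, fb=0
5: 00001010 → 0, fb=0
6: 00010100 → 0, fb=1
7: 00101001 → 0, fb=1
8: 01010011 → 0, fb=1
9: 10100111 → 1, fb=1
10: 01001111 → 0, fb=1
11: 10011111 → 1, fb=0
12: 00111110 → 0, fb=1
13: 01111101 → 0, fb=0
14: 11111010 → 1, fb=1
15: 11110101 → 1, fb=0
16: 11101010 → 1, fb=1
17: 11010101 → 1, fb=0
18: 10101010 → 1, fb=1
19: 01010101 → 0, fb=1
20: 10101011 → 1, fb=1
21: 01010111 → 0, fb=0
22: 10101110 → 1, fb=0
23: 01011100 → 0, fb=0
24: 10111000 → 1, fb=0
25: 01110000 → 0, fb=0
26: 11100000 → 1, fb=1
27: 11000001 → 1, fb=1
28: 10000011 → 1, fb=0
29: 00000110 → 0, fb=0
30: 00001100 → 0, fb=0
31: 00011000 → 0, fb=1
32: 00110001 → 0, fb=0
33: 01100010 → 0, fb=1
34: 11000101 → 1, fb=0
35: 10001010 → 1, fb=1
36: 00010101 → 0, fb=1
37: 00101011 → 0, fb=0
38: 01010110 → 0, fb=0
39: 10101100 → 1, fb=1
40: 01011001 → 0, fb=1
41: 10110011 → 1, fb=0
42: 01100110 → 0, fb=0
43: 11001100 → 1, fb=1
44: 10011001 → 1, fb=0
45: 00110010 → 0, fb=1
46: 01100101 → 0, fb=1
47: 11001011 → 1, fb=1
48: 10010111 → 1, fb=1
49: 00101111 → 0, fb=1
50: 01011111 → 0, fb=1
51: 10111111 → 1, fb=0
52: 01111110 → 0, fb=1
53: 11111101 → 1, fb=1

110010000101001111101010101110000011000101011001100101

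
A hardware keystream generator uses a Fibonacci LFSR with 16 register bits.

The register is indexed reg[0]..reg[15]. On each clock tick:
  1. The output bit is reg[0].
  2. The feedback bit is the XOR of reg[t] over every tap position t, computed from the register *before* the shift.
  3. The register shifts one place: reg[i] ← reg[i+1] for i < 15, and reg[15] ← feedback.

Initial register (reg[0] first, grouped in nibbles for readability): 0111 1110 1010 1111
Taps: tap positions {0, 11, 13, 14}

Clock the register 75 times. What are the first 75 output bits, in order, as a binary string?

011111101010111100101000110000010101111001100111010110011110111001111011101

tick  register→output (feedback)
  0  0111111010101111→0 (0)
  1  1111110101011110→1 (0)
  2  1111101010111100→1 (1)
  3  1111010101111001→1 (0)
  4  1110101011110010→1 (1)
  5  1101010111100101→1 (0)
  6  1010101111001010→1 (0)
  7  0101011110010100→0 (0)
  8  1010111100101000→1 (1)
  9  0101111001010001→0 (1)
 10  1011110010100011→1 (0)
 11  0111100101000110→0 (0)
 12  1111001010001100→1 (0)
 13  1110010100011000→1 (0)
 14  1100101000110000→1 (0)
 15  1001010001100000→1 (1)
 16  0010100011000001→0 (0)
 17  0101000110000010→0 (1)
 18  1010001100000101→1 (0)
 19  0100011000001010→0 (1)
 20  1000110000010101→1 (1)
 21  0001100000101011→0 (1)
 22  0011000001010111→0 (1)
 23  0110000010101111→0 (0)
 24  1100000101011110→1 (0)
 25  1000001010111100→1 (1)
 26  0000010101111001→0 (1)
 27  0000101011110011→0 (0)
 28  0001010111100110→0 (0)
 29  0010101111001100→0 (1)
 30  0101011110011001→0 (1)
 31  1010111100110011→1 (1)
 32  0101111001100111→0 (0)
 33  1011110011001110→1 (1)
 34  0111100110011101→0 (0)
 35  1111001100111010→1 (1)
 36  1110011001110101→1 (1)
 37  1100110011101011→1 (0)
 38  1001100111010110→1 (0)
 39  0011001110101100→0 (1)
 40  0110011101011001→0 (1)
 41  1100111010110011→1 (1)
 42  1001110101100111→1 (1)
 43  0011101011001111→0 (0)
 44  0111010110011110→0 (1)
 45  1110101100111101→1 (1)
 46  1101011001111011→1 (1)
 47  1010110011110111→1 (0)
 48  0101100111101110→0 (0)
 49  1011001111011100→1 (1)
 50  0110011110111001→0 (1)
 51  1100111101110011→1 (1)
 52  1001111011100111→1 (1)
 53  0011110111001111→0 (0)
 54  0111101110011110→0 (1)
 55  1111011100111101→1 (1)
 56  1110111001111011→1 (1)
 57  1101110011110111→1 (0)
 58  1011100111101110→1 (1)
 59  0111001111011101→0 (0)
 60  1110011110111010→1 (1)
 61  1100111101110101→1 (1)
 62  1001111011101011→1 (0)
 63  0011110111010110→0 (1)
 64  0111101110101101→0 (1)
 65  1111011101011011→1 (1)
 66  1110111010110111→1 (0)
 67  1101110101101110→1 (1)
 68  1011101011011101→1 (1)
 69  0111010110111011→0 (0)
 70  1110101101110110→1 (0)
 71  1101011011101100→1 (0)
 72  1010110111011000→1 (0)
 73  0101101110110000→0 (1)
 74  1011011101100001→1 (1)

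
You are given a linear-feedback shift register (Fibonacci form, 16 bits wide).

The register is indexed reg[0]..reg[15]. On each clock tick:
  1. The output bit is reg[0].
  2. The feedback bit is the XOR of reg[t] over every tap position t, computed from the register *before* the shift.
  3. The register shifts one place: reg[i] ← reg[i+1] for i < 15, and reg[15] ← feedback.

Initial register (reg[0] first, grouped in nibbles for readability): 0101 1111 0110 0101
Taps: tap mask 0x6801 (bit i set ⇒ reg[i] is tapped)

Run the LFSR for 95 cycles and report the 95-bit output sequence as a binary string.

k : reg_k → out_k, fb_k
0: 0101111101100101 → 0, fb=1
1: 1011111011001011 → 1, fb=0
2: 0111110110010110 → 0, fb=1
3: 1111101100101101 → 1, fb=0
4: 1111011001011010 → 1, fb=1
5: 1110110010110101 → 1, fb=1
6: 1101100101101011 → 1, fb=0
7: 1011001011010110 → 1, fb=0
8: 0110010110101100 → 0, fb=1
9: 1100101101011001 → 1, fb=0
10: 1001011010110010 → 1, fb=1
11: 0010110101100101 → 0, fb=1
12: 0101101011001011 → 0, fb=1
13: 1011010110010111 → 1, fb=0
14: 0110101100101110 → 0, fb=0
15: 1101011001011100 → 1, fb=1
16: 1010110010111001 → 1, fb=0
17: 0101100101110010 → 0, fb=0
18: 1011001011100100 → 1, fb=0
19: 0110010111001000 → 0, fb=0
20: 1100101110010000 → 1, fb=0
21: 1001011100100000 → 1, fb=1
22: 0010111001000001 → 0, fb=0
23: 0101110010000010 → 0, fb=1
24: 1011100100000101 → 1, fb=0
25: 0111001000001010 → 0, fb=1
26: 1110010000010101 → 1, fb=1
27: 1100100000101011 → 1, fb=0
28: 1001000001010110 → 1, fb=0
29: 0010000010101100 → 0, fb=1
30: 0100000101011001 → 0, fb=1
31: 1000001010110011 → 1, fb=1
32: 0000010101100111 → 0, fb=0
33: 0000101011001110 → 0, fb=0
34: 0001010110011100 → 0, fb=0
35: 0010101100111000 → 0, fb=1
36: 0101011001110001 → 0, fb=1
37: 1010110011100011 → 1, fb=0
38: 0101100111000110 → 0, fb=0
39: 1011001110001100 → 1, fb=0
40: 0110011100011000 → 0, fb=1
41: 1100111000110001 → 1, fb=0
42: 1001110001100010 → 1, fb=0
43: 0011100011000100 → 0, fb=1
44: 0111000110001001 → 0, fb=0
45: 1110001100010010 → 1, fb=1
46: 1100011000100101 → 1, fb=0
47: 1000110001001010 → 1, fb=0
48: 0001100010010100 → 0, fb=0
49: 0011000100101000 → 0, fb=0
50: 0110001001010000 → 0, fb=1
51: 1100010010100001 → 1, fb=1
52: 1000100101000011 → 1, fb=0
53: 0001001010000110 → 0, fb=0
54: 0010010100001100 → 0, fb=1
55: 0100101000011001 → 0, fb=1
56: 1001010000110011 → 1, fb=1
57: 0010100001100111 → 0, fb=0
58: 0101000011001110 → 0, fb=0
59: 1010000110011100 → 1, fb=1
60: 0100001100111001 → 0, fb=1
61: 1000011001110011 → 1, fb=1
62: 0000110011100111 → 0, fb=0
63: 0001100111001110 → 0, fb=0
64: 0011001110011100 → 0, fb=0
65: 0110011100111000 → 0, fb=1
66: 1100111001110001 → 1, fb=0
67: 1001110011100010 → 1, fb=0
68: 0011100111000100 → 0, fb=1
69: 0111001110001001 → 0, fb=0
70: 1110011100010010 → 1, fb=1
71: 1100111000100101 → 1, fb=0
72: 1001110001001010 → 1, fb=0
73: 0011100010010100 → 0, fb=0
74: 0111000100101000 → 0, fb=0
75: 1110001001010000 → 1, fb=0
76: 1100010010100000 → 1, fb=1
77: 1000100101000001 → 1, fb=1
78: 0001001010000011 → 0, fb=1
79: 0010010100000111 → 0, fb=0
80: 0100101000001110 → 0, fb=0
81: 1001010000011100 → 1, fb=1
82: 0010100000111001 → 0, fb=1
83: 0101000001110011 → 0, fb=0
84: 1010000011100110 → 1, fb=1
85: 0100000111001101 → 0, fb=1
86: 1000001110011011 → 1, fb=1
87: 0000011100110111 → 0, fb=1
88: 0000111001101111 → 0, fb=0
89: 0001110011011110 → 0, fb=1
90: 0011100110111101 → 0, fb=0
91: 0111001101111010 → 0, fb=0
92: 1110011011110100 → 1, fb=1
93: 1100110111101001 → 1, fb=1
94: 1001101111010011 → 1, fb=1

01011111011001011010110010111001000001010110011100011000100101000011001110011100010010100000111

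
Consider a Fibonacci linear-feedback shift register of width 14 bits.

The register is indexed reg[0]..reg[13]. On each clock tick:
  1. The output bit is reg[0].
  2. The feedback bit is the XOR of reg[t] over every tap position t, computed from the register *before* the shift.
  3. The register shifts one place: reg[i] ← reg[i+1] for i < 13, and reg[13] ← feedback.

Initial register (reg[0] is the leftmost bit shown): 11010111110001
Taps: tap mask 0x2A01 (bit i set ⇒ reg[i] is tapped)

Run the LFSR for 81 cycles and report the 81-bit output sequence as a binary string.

tick  register→output (feedback)
  0  11010111110001→1 (1)
  1  10101111100011→1 (0)
  2  01011111000110→0 (1)
  3  10111110001101→1 (1)
  4  01111100011011→0 (0)
  5  11111000110110→1 (1)
  6  11110001101101→1 (1)
  7  11100011011011→1 (1)
  8  11000110110111→1 (0)
  9  10001101101110→1 (0)
 10  00011011011100→0 (0)
 11  00110110111000→0 (1)
 12  01101101110001→0 (0)
 13  11011011100010→1 (1)
 14  10110111000101→1 (1)
 15  01101110001011→0 (1)
 16  11011100010111→1 (0)
 17  10111000101110→1 (0)
 18  01110001011100→0 (0)
 19  11100010111000→1 (0)
 20  11000101110000→1 (0)
 21  10001011100000→1 (1)
 22  00010111000001→0 (1)
 23  00101110000011→0 (1)
 24  01011100000111→0 (0)
 25  10111000001110→1 (0)
 26  01110000011100→0 (0)
 27  11100000111000→1 (0)
 28  11000001110000→1 (0)
 29  10000011100000→1 (1)
 30  00000111000001→0 (1)
 31  00001110000011→0 (1)
 32  00011100000111→0 (0)
 33  00111000001110→0 (1)
 34  01110000011101→0 (1)
 35  11100000111011→1 (1)
 36  11000001110111→1 (0)
 37  10000011101110→1 (0)
 38  00000111011100→0 (0)
 39  00001110111000→0 (1)
 40  00011101110001→0 (0)
 41  00111011100010→0 (0)
 42  01110111000100→0 (1)
 43  11101110001001→1 (0)
 44  11011100010010→1 (0)
 45  10111000100100→1 (0)
 46  01110001001000→0 (0)
 47  11100010010000→1 (0)
 48  11000100100000→1 (1)
 49  10001001000001→1 (0)
 50  00010010000010→0 (0)
 51  00100100000100→0 (1)
 52  01001000001001→0 (1)
 53  10010000010011→1 (1)
 54  00100000100111→0 (0)
 55  01000001001110→0 (1)
 56  10000010011101→1 (0)
 57  00000100111010→0 (1)
 58  00001001110101→0 (1)
 59  00010011101011→0 (1)
 60  00100111010111→0 (1)
 61  01001110101111→0 (0)
 62  10011101011110→1 (1)
 63  00111010111101→0 (1)
 64  01110101111011→0 (0)
 65  11101011110110→1 (1)
 66  11010111101101→1 (1)
 67  10101111011011→1 (1)
 68  01011110110111→0 (1)
 69  10111101101111→1 (1)
 70  01111011011111→0 (1)
 71  11110110111111→1 (0)
 72  11101101111110→1 (1)
 73  11011011111101→1 (0)
 74  10110111111010→1 (0)
 75  01101111110100→0 (0)
 76  11011111101000→1 (1)
 77  10111111010001→1 (1)
 78  01111110100011→0 (1)
 79  11111101000111→1 (1)
 80  11111010001111→1 (1)

110101111100011011011100010111000001110000011101110001001000001001110101111011011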